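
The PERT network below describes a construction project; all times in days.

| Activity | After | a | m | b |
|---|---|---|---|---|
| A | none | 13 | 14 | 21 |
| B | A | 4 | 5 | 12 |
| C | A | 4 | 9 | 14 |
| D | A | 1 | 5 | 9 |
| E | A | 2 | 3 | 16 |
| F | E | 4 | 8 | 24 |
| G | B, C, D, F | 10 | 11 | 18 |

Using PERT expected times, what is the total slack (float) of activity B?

9 days

te_A = (13 + 4·14 + 21)/6 = 90/6 = 15
te_B = (4 + 4·5 + 12)/6 = 36/6 = 6
te_C = (4 + 4·9 + 14)/6 = 54/6 = 9
te_D = (1 + 4·5 + 9)/6 = 30/6 = 5
te_E = (2 + 4·3 + 16)/6 = 30/6 = 5
te_F = (4 + 4·8 + 24)/6 = 60/6 = 10
te_G = (10 + 4·11 + 18)/6 = 72/6 = 12

Forward pass:
ES_A = 0; EF_A = 15
ES_B = 15; EF_B = 15+6 = 21
ES_C = 15; EF_C = 15+9 = 24
ES_D = 15; EF_D = 15+5 = 20
ES_E = 15; EF_E = 15+5 = 20
ES_F = 20; EF_F = 20+10 = 30
ES_G = max(EF_B=21, EF_C=24, EF_D=20, EF_F=30) = 30; EF_G = 30+12 = 42
Expected project duration μ = 42 days. Critical path: A → E → F → G.

Backward pass:
LF_G = 42; LS_G = 42−12 = 30
LF_F = LS_G = 30; LS_F = 30−10 = 20
LF_E = LS_F = 20; LS_E = 20−5 = 15
LF_D = LS_G = 30; LS_D = 30−5 = 25
LF_C = LS_G = 30; LS_C = 30−9 = 21
LF_B = LS_G = 30; LS_B = 30−6 = 24
LF_A = min(LS_B=24, LS_C=21, LS_D=25, LS_E=15) = 15; LS_A = 15−15 = 0
Slack_B = LS_B − ES_B = 24 − 15 = 9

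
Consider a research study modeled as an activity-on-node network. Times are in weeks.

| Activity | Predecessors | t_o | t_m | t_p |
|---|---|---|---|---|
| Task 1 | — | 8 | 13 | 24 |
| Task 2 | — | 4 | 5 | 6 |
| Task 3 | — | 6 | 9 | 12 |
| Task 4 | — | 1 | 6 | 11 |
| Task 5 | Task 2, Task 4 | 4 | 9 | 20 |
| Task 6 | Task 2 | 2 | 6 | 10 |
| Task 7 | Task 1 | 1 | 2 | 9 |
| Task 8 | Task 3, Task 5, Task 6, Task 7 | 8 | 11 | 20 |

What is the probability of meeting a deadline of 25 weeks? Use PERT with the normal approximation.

te_Task 1 = (8 + 4·13 + 24)/6 = 84/6 = 14; σ²_Task 1 = ((24−8)/6)² = 7.111
te_Task 2 = (4 + 4·5 + 6)/6 = 30/6 = 5; σ²_Task 2 = ((6−4)/6)² = 0.111
te_Task 3 = (6 + 4·9 + 12)/6 = 54/6 = 9; σ²_Task 3 = ((12−6)/6)² = 1.000
te_Task 4 = (1 + 4·6 + 11)/6 = 36/6 = 6; σ²_Task 4 = ((11−1)/6)² = 2.778
te_Task 5 = (4 + 4·9 + 20)/6 = 60/6 = 10; σ²_Task 5 = ((20−4)/6)² = 7.111
te_Task 6 = (2 + 4·6 + 10)/6 = 36/6 = 6; σ²_Task 6 = ((10−2)/6)² = 1.778
te_Task 7 = (1 + 4·2 + 9)/6 = 18/6 = 3; σ²_Task 7 = ((9−1)/6)² = 1.778
te_Task 8 = (8 + 4·11 + 20)/6 = 72/6 = 12; σ²_Task 8 = ((20−8)/6)² = 4.000

Forward pass:
ES_Task 1 = 0; EF_Task 1 = 14
ES_Task 2 = 0; EF_Task 2 = 5
ES_Task 3 = 0; EF_Task 3 = 9
ES_Task 4 = 0; EF_Task 4 = 6
ES_Task 5 = max(EF_Task 2=5, EF_Task 4=6) = 6; EF_Task 5 = 6+10 = 16
ES_Task 6 = 5; EF_Task 6 = 5+6 = 11
ES_Task 7 = 14; EF_Task 7 = 14+3 = 17
ES_Task 8 = max(EF_Task 3=9, EF_Task 5=16, EF_Task 6=11, EF_Task 7=17) = 17; EF_Task 8 = 17+12 = 29
Expected project duration μ = 29 weeks. Critical path: Task 1 → Task 7 → Task 8.

Variance along critical path = 7.111 + 1.778 + 4.000 = 12.889; σ = √12.889 = 3.590 weeks.
Z = (25 − 29) / 3.590 = -1.114
P(T ≤ 25) = Φ(-1.114) ≈ 0.133

0.133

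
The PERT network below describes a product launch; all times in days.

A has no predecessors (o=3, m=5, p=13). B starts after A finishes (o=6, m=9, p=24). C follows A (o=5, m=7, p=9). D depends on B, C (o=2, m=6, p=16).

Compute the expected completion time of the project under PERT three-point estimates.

24 days

te_A = (3 + 4·5 + 13)/6 = 36/6 = 6
te_B = (6 + 4·9 + 24)/6 = 66/6 = 11
te_C = (5 + 4·7 + 9)/6 = 42/6 = 7
te_D = (2 + 4·6 + 16)/6 = 42/6 = 7

Forward pass:
ES_A = 0; EF_A = 6
ES_B = 6; EF_B = 6+11 = 17
ES_C = 6; EF_C = 6+7 = 13
ES_D = max(EF_B=17, EF_C=13) = 17; EF_D = 17+7 = 24
Expected project duration μ = 24 days. Critical path: A → B → D.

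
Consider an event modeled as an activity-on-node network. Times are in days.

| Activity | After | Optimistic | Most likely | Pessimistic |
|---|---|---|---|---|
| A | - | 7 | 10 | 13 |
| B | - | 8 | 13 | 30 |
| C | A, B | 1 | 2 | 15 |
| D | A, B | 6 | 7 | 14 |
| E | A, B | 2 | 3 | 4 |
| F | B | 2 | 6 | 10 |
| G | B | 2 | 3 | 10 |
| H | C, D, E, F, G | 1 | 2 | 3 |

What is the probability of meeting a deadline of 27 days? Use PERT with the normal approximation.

te_A = (7 + 4·10 + 13)/6 = 60/6 = 10; σ²_A = ((13−7)/6)² = 1.000
te_B = (8 + 4·13 + 30)/6 = 90/6 = 15; σ²_B = ((30−8)/6)² = 13.444
te_C = (1 + 4·2 + 15)/6 = 24/6 = 4; σ²_C = ((15−1)/6)² = 5.444
te_D = (6 + 4·7 + 14)/6 = 48/6 = 8; σ²_D = ((14−6)/6)² = 1.778
te_E = (2 + 4·3 + 4)/6 = 18/6 = 3; σ²_E = ((4−2)/6)² = 0.111
te_F = (2 + 4·6 + 10)/6 = 36/6 = 6; σ²_F = ((10−2)/6)² = 1.778
te_G = (2 + 4·3 + 10)/6 = 24/6 = 4; σ²_G = ((10−2)/6)² = 1.778
te_H = (1 + 4·2 + 3)/6 = 12/6 = 2; σ²_H = ((3−1)/6)² = 0.111

Forward pass:
ES_A = 0; EF_A = 10
ES_B = 0; EF_B = 15
ES_C = max(EF_A=10, EF_B=15) = 15; EF_C = 15+4 = 19
ES_D = max(EF_A=10, EF_B=15) = 15; EF_D = 15+8 = 23
ES_E = max(EF_A=10, EF_B=15) = 15; EF_E = 15+3 = 18
ES_F = 15; EF_F = 15+6 = 21
ES_G = 15; EF_G = 15+4 = 19
ES_H = max(EF_C=19, EF_D=23, EF_E=18, EF_F=21, EF_G=19) = 23; EF_H = 23+2 = 25
Expected project duration μ = 25 days. Critical path: B → D → H.

Variance along critical path = 13.444 + 1.778 + 0.111 = 15.333; σ = √15.333 = 3.916 days.
Z = (27 − 25) / 3.916 = 0.511
P(T ≤ 27) = Φ(0.511) ≈ 0.695

0.695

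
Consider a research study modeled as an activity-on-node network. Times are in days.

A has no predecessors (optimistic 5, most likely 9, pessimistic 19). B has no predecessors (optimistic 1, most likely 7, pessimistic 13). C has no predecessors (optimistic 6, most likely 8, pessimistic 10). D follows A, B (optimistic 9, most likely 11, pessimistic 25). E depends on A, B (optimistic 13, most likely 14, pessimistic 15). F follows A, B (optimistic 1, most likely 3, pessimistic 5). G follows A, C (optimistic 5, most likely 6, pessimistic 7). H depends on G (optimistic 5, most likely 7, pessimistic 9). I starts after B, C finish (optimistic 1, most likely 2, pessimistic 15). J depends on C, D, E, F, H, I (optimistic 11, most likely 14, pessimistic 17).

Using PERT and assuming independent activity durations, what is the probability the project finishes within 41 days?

te_A = (5 + 4·9 + 19)/6 = 60/6 = 10; σ²_A = ((19−5)/6)² = 5.444
te_B = (1 + 4·7 + 13)/6 = 42/6 = 7; σ²_B = ((13−1)/6)² = 4.000
te_C = (6 + 4·8 + 10)/6 = 48/6 = 8; σ²_C = ((10−6)/6)² = 0.444
te_D = (9 + 4·11 + 25)/6 = 78/6 = 13; σ²_D = ((25−9)/6)² = 7.111
te_E = (13 + 4·14 + 15)/6 = 84/6 = 14; σ²_E = ((15−13)/6)² = 0.111
te_F = (1 + 4·3 + 5)/6 = 18/6 = 3; σ²_F = ((5−1)/6)² = 0.444
te_G = (5 + 4·6 + 7)/6 = 36/6 = 6; σ²_G = ((7−5)/6)² = 0.111
te_H = (5 + 4·7 + 9)/6 = 42/6 = 7; σ²_H = ((9−5)/6)² = 0.444
te_I = (1 + 4·2 + 15)/6 = 24/6 = 4; σ²_I = ((15−1)/6)² = 5.444
te_J = (11 + 4·14 + 17)/6 = 84/6 = 14; σ²_J = ((17−11)/6)² = 1.000

Forward pass:
ES_A = 0; EF_A = 10
ES_B = 0; EF_B = 7
ES_C = 0; EF_C = 8
ES_D = max(EF_A=10, EF_B=7) = 10; EF_D = 10+13 = 23
ES_E = max(EF_A=10, EF_B=7) = 10; EF_E = 10+14 = 24
ES_F = max(EF_A=10, EF_B=7) = 10; EF_F = 10+3 = 13
ES_G = max(EF_A=10, EF_C=8) = 10; EF_G = 10+6 = 16
ES_H = 16; EF_H = 16+7 = 23
ES_I = max(EF_B=7, EF_C=8) = 8; EF_I = 8+4 = 12
ES_J = max(EF_C=8, EF_D=23, EF_E=24, EF_F=13, EF_H=23, EF_I=12) = 24; EF_J = 24+14 = 38
Expected project duration μ = 38 days. Critical path: A → E → J.

Variance along critical path = 5.444 + 0.111 + 1.000 = 6.556; σ = √6.556 = 2.560 days.
Z = (41 − 38) / 2.560 = 1.172
P(T ≤ 41) = Φ(1.172) ≈ 0.879

0.879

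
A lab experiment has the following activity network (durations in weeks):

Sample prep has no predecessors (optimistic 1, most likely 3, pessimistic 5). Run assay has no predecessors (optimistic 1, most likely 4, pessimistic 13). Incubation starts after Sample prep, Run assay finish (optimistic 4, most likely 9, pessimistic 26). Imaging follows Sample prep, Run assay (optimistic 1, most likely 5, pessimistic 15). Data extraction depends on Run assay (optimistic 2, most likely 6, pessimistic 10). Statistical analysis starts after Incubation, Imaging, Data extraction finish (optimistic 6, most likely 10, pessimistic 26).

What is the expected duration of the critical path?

28 weeks

te_Sample prep = (1 + 4·3 + 5)/6 = 18/6 = 3
te_Run assay = (1 + 4·4 + 13)/6 = 30/6 = 5
te_Incubation = (4 + 4·9 + 26)/6 = 66/6 = 11
te_Imaging = (1 + 4·5 + 15)/6 = 36/6 = 6
te_Data extraction = (2 + 4·6 + 10)/6 = 36/6 = 6
te_Statistical analysis = (6 + 4·10 + 26)/6 = 72/6 = 12

Forward pass:
ES_Sample prep = 0; EF_Sample prep = 3
ES_Run assay = 0; EF_Run assay = 5
ES_Incubation = max(EF_Sample prep=3, EF_Run assay=5) = 5; EF_Incubation = 5+11 = 16
ES_Imaging = max(EF_Sample prep=3, EF_Run assay=5) = 5; EF_Imaging = 5+6 = 11
ES_Data extraction = 5; EF_Data extraction = 5+6 = 11
ES_Statistical analysis = max(EF_Incubation=16, EF_Imaging=11, EF_Data extraction=11) = 16; EF_Statistical analysis = 16+12 = 28
Expected project duration μ = 28 weeks. Critical path: Run assay → Incubation → Statistical analysis.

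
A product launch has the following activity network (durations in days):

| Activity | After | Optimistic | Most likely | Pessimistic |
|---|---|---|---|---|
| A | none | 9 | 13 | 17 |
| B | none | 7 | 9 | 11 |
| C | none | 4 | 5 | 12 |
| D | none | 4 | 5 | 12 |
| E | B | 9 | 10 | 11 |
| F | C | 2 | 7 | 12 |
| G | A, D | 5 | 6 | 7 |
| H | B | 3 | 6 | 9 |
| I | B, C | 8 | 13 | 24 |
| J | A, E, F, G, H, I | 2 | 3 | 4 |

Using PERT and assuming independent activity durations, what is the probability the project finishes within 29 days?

0.861

te_A = (9 + 4·13 + 17)/6 = 78/6 = 13; σ²_A = ((17−9)/6)² = 1.778
te_B = (7 + 4·9 + 11)/6 = 54/6 = 9; σ²_B = ((11−7)/6)² = 0.444
te_C = (4 + 4·5 + 12)/6 = 36/6 = 6; σ²_C = ((12−4)/6)² = 1.778
te_D = (4 + 4·5 + 12)/6 = 36/6 = 6; σ²_D = ((12−4)/6)² = 1.778
te_E = (9 + 4·10 + 11)/6 = 60/6 = 10; σ²_E = ((11−9)/6)² = 0.111
te_F = (2 + 4·7 + 12)/6 = 42/6 = 7; σ²_F = ((12−2)/6)² = 2.778
te_G = (5 + 4·6 + 7)/6 = 36/6 = 6; σ²_G = ((7−5)/6)² = 0.111
te_H = (3 + 4·6 + 9)/6 = 36/6 = 6; σ²_H = ((9−3)/6)² = 1.000
te_I = (8 + 4·13 + 24)/6 = 84/6 = 14; σ²_I = ((24−8)/6)² = 7.111
te_J = (2 + 4·3 + 4)/6 = 18/6 = 3; σ²_J = ((4−2)/6)² = 0.111

Forward pass:
ES_A = 0; EF_A = 13
ES_B = 0; EF_B = 9
ES_C = 0; EF_C = 6
ES_D = 0; EF_D = 6
ES_E = 9; EF_E = 9+10 = 19
ES_F = 6; EF_F = 6+7 = 13
ES_G = max(EF_A=13, EF_D=6) = 13; EF_G = 13+6 = 19
ES_H = 9; EF_H = 9+6 = 15
ES_I = max(EF_B=9, EF_C=6) = 9; EF_I = 9+14 = 23
ES_J = max(EF_A=13, EF_E=19, EF_F=13, EF_G=19, EF_H=15, EF_I=23) = 23; EF_J = 23+3 = 26
Expected project duration μ = 26 days. Critical path: B → I → J.

Variance along critical path = 0.444 + 7.111 + 0.111 = 7.667; σ = √7.667 = 2.769 days.
Z = (29 − 26) / 2.769 = 1.083
P(T ≤ 29) = Φ(1.083) ≈ 0.861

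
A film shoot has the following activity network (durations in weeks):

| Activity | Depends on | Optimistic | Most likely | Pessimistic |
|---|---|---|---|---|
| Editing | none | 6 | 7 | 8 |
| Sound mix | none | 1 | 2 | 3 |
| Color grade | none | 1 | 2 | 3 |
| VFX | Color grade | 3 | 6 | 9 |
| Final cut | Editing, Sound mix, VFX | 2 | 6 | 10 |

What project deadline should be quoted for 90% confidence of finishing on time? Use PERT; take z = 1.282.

16.2 weeks

te_Editing = (6 + 4·7 + 8)/6 = 42/6 = 7; σ²_Editing = ((8−6)/6)² = 0.111
te_Sound mix = (1 + 4·2 + 3)/6 = 12/6 = 2; σ²_Sound mix = ((3−1)/6)² = 0.111
te_Color grade = (1 + 4·2 + 3)/6 = 12/6 = 2; σ²_Color grade = ((3−1)/6)² = 0.111
te_VFX = (3 + 4·6 + 9)/6 = 36/6 = 6; σ²_VFX = ((9−3)/6)² = 1.000
te_Final cut = (2 + 4·6 + 10)/6 = 36/6 = 6; σ²_Final cut = ((10−2)/6)² = 1.778

Forward pass:
ES_Editing = 0; EF_Editing = 7
ES_Sound mix = 0; EF_Sound mix = 2
ES_Color grade = 0; EF_Color grade = 2
ES_VFX = 2; EF_VFX = 2+6 = 8
ES_Final cut = max(EF_Editing=7, EF_Sound mix=2, EF_VFX=8) = 8; EF_Final cut = 8+6 = 14
Expected project duration μ = 14 weeks. Critical path: Color grade → VFX → Final cut.

Variance along critical path = 0.111 + 1.000 + 1.778 = 2.889; σ = 1.700 weeks.
D = μ + z·σ = 14 + 1.282·1.700 = 16.2 weeks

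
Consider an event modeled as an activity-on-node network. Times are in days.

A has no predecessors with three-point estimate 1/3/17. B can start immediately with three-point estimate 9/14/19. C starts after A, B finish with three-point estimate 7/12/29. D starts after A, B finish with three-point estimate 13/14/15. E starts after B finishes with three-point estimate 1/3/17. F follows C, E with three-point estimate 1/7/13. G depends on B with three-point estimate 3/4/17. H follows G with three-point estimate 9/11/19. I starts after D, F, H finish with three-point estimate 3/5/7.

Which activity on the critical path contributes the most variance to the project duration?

C

te_A = (1 + 4·3 + 17)/6 = 30/6 = 5; σ²_A = ((17−1)/6)² = 7.111
te_B = (9 + 4·14 + 19)/6 = 84/6 = 14; σ²_B = ((19−9)/6)² = 2.778
te_C = (7 + 4·12 + 29)/6 = 84/6 = 14; σ²_C = ((29−7)/6)² = 13.444
te_D = (13 + 4·14 + 15)/6 = 84/6 = 14; σ²_D = ((15−13)/6)² = 0.111
te_E = (1 + 4·3 + 17)/6 = 30/6 = 5; σ²_E = ((17−1)/6)² = 7.111
te_F = (1 + 4·7 + 13)/6 = 42/6 = 7; σ²_F = ((13−1)/6)² = 4.000
te_G = (3 + 4·4 + 17)/6 = 36/6 = 6; σ²_G = ((17−3)/6)² = 5.444
te_H = (9 + 4·11 + 19)/6 = 72/6 = 12; σ²_H = ((19−9)/6)² = 2.778
te_I = (3 + 4·5 + 7)/6 = 30/6 = 5; σ²_I = ((7−3)/6)² = 0.444

Forward pass:
ES_A = 0; EF_A = 5
ES_B = 0; EF_B = 14
ES_C = max(EF_A=5, EF_B=14) = 14; EF_C = 14+14 = 28
ES_D = max(EF_A=5, EF_B=14) = 14; EF_D = 14+14 = 28
ES_E = 14; EF_E = 14+5 = 19
ES_F = max(EF_C=28, EF_E=19) = 28; EF_F = 28+7 = 35
ES_G = 14; EF_G = 14+6 = 20
ES_H = 20; EF_H = 20+12 = 32
ES_I = max(EF_D=28, EF_F=35, EF_H=32) = 35; EF_I = 35+5 = 40
Expected project duration μ = 40 days. Critical path: B → C → F → I.

Variances on critical path: σ²_B=2.778, σ²_C=13.444, σ²_F=4.000, σ²_I=0.444.
Largest is σ²_C = 13.444.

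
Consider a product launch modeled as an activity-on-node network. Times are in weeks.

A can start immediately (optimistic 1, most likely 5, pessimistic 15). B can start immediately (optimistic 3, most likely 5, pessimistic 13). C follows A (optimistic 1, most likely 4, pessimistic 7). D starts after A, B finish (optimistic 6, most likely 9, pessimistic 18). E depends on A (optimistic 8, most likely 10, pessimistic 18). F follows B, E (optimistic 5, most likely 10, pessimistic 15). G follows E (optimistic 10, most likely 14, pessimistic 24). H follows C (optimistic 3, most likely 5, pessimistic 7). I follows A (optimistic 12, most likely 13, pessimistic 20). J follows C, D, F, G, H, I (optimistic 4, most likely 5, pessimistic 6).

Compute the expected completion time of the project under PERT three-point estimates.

te_A = (1 + 4·5 + 15)/6 = 36/6 = 6
te_B = (3 + 4·5 + 13)/6 = 36/6 = 6
te_C = (1 + 4·4 + 7)/6 = 24/6 = 4
te_D = (6 + 4·9 + 18)/6 = 60/6 = 10
te_E = (8 + 4·10 + 18)/6 = 66/6 = 11
te_F = (5 + 4·10 + 15)/6 = 60/6 = 10
te_G = (10 + 4·14 + 24)/6 = 90/6 = 15
te_H = (3 + 4·5 + 7)/6 = 30/6 = 5
te_I = (12 + 4·13 + 20)/6 = 84/6 = 14
te_J = (4 + 4·5 + 6)/6 = 30/6 = 5

Forward pass:
ES_A = 0; EF_A = 6
ES_B = 0; EF_B = 6
ES_C = 6; EF_C = 6+4 = 10
ES_D = max(EF_A=6, EF_B=6) = 6; EF_D = 6+10 = 16
ES_E = 6; EF_E = 6+11 = 17
ES_F = max(EF_B=6, EF_E=17) = 17; EF_F = 17+10 = 27
ES_G = 17; EF_G = 17+15 = 32
ES_H = 10; EF_H = 10+5 = 15
ES_I = 6; EF_I = 6+14 = 20
ES_J = max(EF_C=10, EF_D=16, EF_F=27, EF_G=32, EF_H=15, EF_I=20) = 32; EF_J = 32+5 = 37
Expected project duration μ = 37 weeks. Critical path: A → E → G → J.

37 weeks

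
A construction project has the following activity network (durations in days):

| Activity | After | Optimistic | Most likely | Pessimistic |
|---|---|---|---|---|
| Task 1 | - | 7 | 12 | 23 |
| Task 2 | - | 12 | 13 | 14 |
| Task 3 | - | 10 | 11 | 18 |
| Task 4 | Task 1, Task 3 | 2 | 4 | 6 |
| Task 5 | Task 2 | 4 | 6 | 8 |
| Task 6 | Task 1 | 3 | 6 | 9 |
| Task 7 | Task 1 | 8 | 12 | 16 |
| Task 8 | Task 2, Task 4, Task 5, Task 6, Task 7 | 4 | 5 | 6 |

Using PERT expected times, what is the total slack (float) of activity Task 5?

te_Task 1 = (7 + 4·12 + 23)/6 = 78/6 = 13
te_Task 2 = (12 + 4·13 + 14)/6 = 78/6 = 13
te_Task 3 = (10 + 4·11 + 18)/6 = 72/6 = 12
te_Task 4 = (2 + 4·4 + 6)/6 = 24/6 = 4
te_Task 5 = (4 + 4·6 + 8)/6 = 36/6 = 6
te_Task 6 = (3 + 4·6 + 9)/6 = 36/6 = 6
te_Task 7 = (8 + 4·12 + 16)/6 = 72/6 = 12
te_Task 8 = (4 + 4·5 + 6)/6 = 30/6 = 5

Forward pass:
ES_Task 1 = 0; EF_Task 1 = 13
ES_Task 2 = 0; EF_Task 2 = 13
ES_Task 3 = 0; EF_Task 3 = 12
ES_Task 4 = max(EF_Task 1=13, EF_Task 3=12) = 13; EF_Task 4 = 13+4 = 17
ES_Task 5 = 13; EF_Task 5 = 13+6 = 19
ES_Task 6 = 13; EF_Task 6 = 13+6 = 19
ES_Task 7 = 13; EF_Task 7 = 13+12 = 25
ES_Task 8 = max(EF_Task 2=13, EF_Task 4=17, EF_Task 5=19, EF_Task 6=19, EF_Task 7=25) = 25; EF_Task 8 = 25+5 = 30
Expected project duration μ = 30 days. Critical path: Task 1 → Task 7 → Task 8.

Backward pass:
LF_Task 8 = 30; LS_Task 8 = 30−5 = 25
LF_Task 7 = LS_Task 8 = 25; LS_Task 7 = 25−12 = 13
LF_Task 6 = LS_Task 8 = 25; LS_Task 6 = 25−6 = 19
LF_Task 5 = LS_Task 8 = 25; LS_Task 5 = 25−6 = 19
LF_Task 4 = LS_Task 8 = 25; LS_Task 4 = 25−4 = 21
LF_Task 3 = LS_Task 4 = 21; LS_Task 3 = 21−12 = 9
LF_Task 2 = min(LS_Task 5=19, LS_Task 8=25) = 19; LS_Task 2 = 19−13 = 6
LF_Task 1 = min(LS_Task 4=21, LS_Task 6=19, LS_Task 7=13) = 13; LS_Task 1 = 13−13 = 0
Slack_Task 5 = LS_Task 5 − ES_Task 5 = 19 − 13 = 6

6 days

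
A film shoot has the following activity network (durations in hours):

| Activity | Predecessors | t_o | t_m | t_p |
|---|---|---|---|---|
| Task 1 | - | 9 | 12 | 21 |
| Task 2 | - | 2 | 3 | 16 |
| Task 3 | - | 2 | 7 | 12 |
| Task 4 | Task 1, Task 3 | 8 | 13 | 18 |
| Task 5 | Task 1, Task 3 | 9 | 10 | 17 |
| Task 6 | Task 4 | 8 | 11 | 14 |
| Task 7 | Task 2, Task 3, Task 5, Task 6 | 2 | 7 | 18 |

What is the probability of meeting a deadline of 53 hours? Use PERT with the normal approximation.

0.981

te_Task 1 = (9 + 4·12 + 21)/6 = 78/6 = 13; σ²_Task 1 = ((21−9)/6)² = 4.000
te_Task 2 = (2 + 4·3 + 16)/6 = 30/6 = 5; σ²_Task 2 = ((16−2)/6)² = 5.444
te_Task 3 = (2 + 4·7 + 12)/6 = 42/6 = 7; σ²_Task 3 = ((12−2)/6)² = 2.778
te_Task 4 = (8 + 4·13 + 18)/6 = 78/6 = 13; σ²_Task 4 = ((18−8)/6)² = 2.778
te_Task 5 = (9 + 4·10 + 17)/6 = 66/6 = 11; σ²_Task 5 = ((17−9)/6)² = 1.778
te_Task 6 = (8 + 4·11 + 14)/6 = 66/6 = 11; σ²_Task 6 = ((14−8)/6)² = 1.000
te_Task 7 = (2 + 4·7 + 18)/6 = 48/6 = 8; σ²_Task 7 = ((18−2)/6)² = 7.111

Forward pass:
ES_Task 1 = 0; EF_Task 1 = 13
ES_Task 2 = 0; EF_Task 2 = 5
ES_Task 3 = 0; EF_Task 3 = 7
ES_Task 4 = max(EF_Task 1=13, EF_Task 3=7) = 13; EF_Task 4 = 13+13 = 26
ES_Task 5 = max(EF_Task 1=13, EF_Task 3=7) = 13; EF_Task 5 = 13+11 = 24
ES_Task 6 = 26; EF_Task 6 = 26+11 = 37
ES_Task 7 = max(EF_Task 2=5, EF_Task 3=7, EF_Task 5=24, EF_Task 6=37) = 37; EF_Task 7 = 37+8 = 45
Expected project duration μ = 45 hours. Critical path: Task 1 → Task 4 → Task 6 → Task 7.

Variance along critical path = 4.000 + 2.778 + 1.000 + 7.111 = 14.889; σ = √14.889 = 3.859 hours.
Z = (53 − 45) / 3.859 = 2.073
P(T ≤ 53) = Φ(2.073) ≈ 0.981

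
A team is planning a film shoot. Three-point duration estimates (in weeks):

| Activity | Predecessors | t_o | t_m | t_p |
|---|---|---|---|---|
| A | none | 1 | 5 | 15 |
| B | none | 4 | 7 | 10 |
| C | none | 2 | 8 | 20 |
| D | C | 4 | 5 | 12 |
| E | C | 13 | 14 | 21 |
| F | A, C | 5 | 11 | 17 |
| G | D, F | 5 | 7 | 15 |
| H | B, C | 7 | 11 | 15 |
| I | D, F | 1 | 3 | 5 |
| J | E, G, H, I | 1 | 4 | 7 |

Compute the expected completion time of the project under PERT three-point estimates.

te_A = (1 + 4·5 + 15)/6 = 36/6 = 6
te_B = (4 + 4·7 + 10)/6 = 42/6 = 7
te_C = (2 + 4·8 + 20)/6 = 54/6 = 9
te_D = (4 + 4·5 + 12)/6 = 36/6 = 6
te_E = (13 + 4·14 + 21)/6 = 90/6 = 15
te_F = (5 + 4·11 + 17)/6 = 66/6 = 11
te_G = (5 + 4·7 + 15)/6 = 48/6 = 8
te_H = (7 + 4·11 + 15)/6 = 66/6 = 11
te_I = (1 + 4·3 + 5)/6 = 18/6 = 3
te_J = (1 + 4·4 + 7)/6 = 24/6 = 4

Forward pass:
ES_A = 0; EF_A = 6
ES_B = 0; EF_B = 7
ES_C = 0; EF_C = 9
ES_D = 9; EF_D = 9+6 = 15
ES_E = 9; EF_E = 9+15 = 24
ES_F = max(EF_A=6, EF_C=9) = 9; EF_F = 9+11 = 20
ES_G = max(EF_D=15, EF_F=20) = 20; EF_G = 20+8 = 28
ES_H = max(EF_B=7, EF_C=9) = 9; EF_H = 9+11 = 20
ES_I = max(EF_D=15, EF_F=20) = 20; EF_I = 20+3 = 23
ES_J = max(EF_E=24, EF_G=28, EF_H=20, EF_I=23) = 28; EF_J = 28+4 = 32
Expected project duration μ = 32 weeks. Critical path: C → F → G → J.

32 weeks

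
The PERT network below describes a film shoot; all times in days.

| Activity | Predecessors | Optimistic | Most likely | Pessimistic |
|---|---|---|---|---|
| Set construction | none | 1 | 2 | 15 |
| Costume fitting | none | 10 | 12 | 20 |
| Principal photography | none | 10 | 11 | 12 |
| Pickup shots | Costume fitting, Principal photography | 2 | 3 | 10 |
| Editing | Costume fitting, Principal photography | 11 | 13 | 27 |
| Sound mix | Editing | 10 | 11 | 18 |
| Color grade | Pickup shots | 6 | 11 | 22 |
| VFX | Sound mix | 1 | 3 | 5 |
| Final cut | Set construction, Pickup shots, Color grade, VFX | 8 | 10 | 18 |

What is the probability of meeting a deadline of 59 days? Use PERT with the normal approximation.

0.902

te_Set construction = (1 + 4·2 + 15)/6 = 24/6 = 4; σ²_Set construction = ((15−1)/6)² = 5.444
te_Costume fitting = (10 + 4·12 + 20)/6 = 78/6 = 13; σ²_Costume fitting = ((20−10)/6)² = 2.778
te_Principal photography = (10 + 4·11 + 12)/6 = 66/6 = 11; σ²_Principal photography = ((12−10)/6)² = 0.111
te_Pickup shots = (2 + 4·3 + 10)/6 = 24/6 = 4; σ²_Pickup shots = ((10−2)/6)² = 1.778
te_Editing = (11 + 4·13 + 27)/6 = 90/6 = 15; σ²_Editing = ((27−11)/6)² = 7.111
te_Sound mix = (10 + 4·11 + 18)/6 = 72/6 = 12; σ²_Sound mix = ((18−10)/6)² = 1.778
te_Color grade = (6 + 4·11 + 22)/6 = 72/6 = 12; σ²_Color grade = ((22−6)/6)² = 7.111
te_VFX = (1 + 4·3 + 5)/6 = 18/6 = 3; σ²_VFX = ((5−1)/6)² = 0.444
te_Final cut = (8 + 4·10 + 18)/6 = 66/6 = 11; σ²_Final cut = ((18−8)/6)² = 2.778

Forward pass:
ES_Set construction = 0; EF_Set construction = 4
ES_Costume fitting = 0; EF_Costume fitting = 13
ES_Principal photography = 0; EF_Principal photography = 11
ES_Pickup shots = max(EF_Costume fitting=13, EF_Principal photography=11) = 13; EF_Pickup shots = 13+4 = 17
ES_Editing = max(EF_Costume fitting=13, EF_Principal photography=11) = 13; EF_Editing = 13+15 = 28
ES_Sound mix = 28; EF_Sound mix = 28+12 = 40
ES_Color grade = 17; EF_Color grade = 17+12 = 29
ES_VFX = 40; EF_VFX = 40+3 = 43
ES_Final cut = max(EF_Set construction=4, EF_Pickup shots=17, EF_Color grade=29, EF_VFX=43) = 43; EF_Final cut = 43+11 = 54
Expected project duration μ = 54 days. Critical path: Costume fitting → Editing → Sound mix → VFX → Final cut.

Variance along critical path = 2.778 + 7.111 + 1.778 + 0.444 + 2.778 = 14.889; σ = √14.889 = 3.859 days.
Z = (59 − 54) / 3.859 = 1.296
P(T ≤ 59) = Φ(1.296) ≈ 0.902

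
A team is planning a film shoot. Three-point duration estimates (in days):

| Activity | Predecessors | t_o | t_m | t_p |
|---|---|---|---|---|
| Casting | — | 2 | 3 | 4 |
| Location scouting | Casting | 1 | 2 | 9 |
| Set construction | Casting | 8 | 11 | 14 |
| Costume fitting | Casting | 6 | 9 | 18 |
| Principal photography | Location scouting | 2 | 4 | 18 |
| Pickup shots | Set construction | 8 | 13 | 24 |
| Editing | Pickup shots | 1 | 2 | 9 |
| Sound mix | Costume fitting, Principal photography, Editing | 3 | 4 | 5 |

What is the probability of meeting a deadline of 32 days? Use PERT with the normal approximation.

te_Casting = (2 + 4·3 + 4)/6 = 18/6 = 3; σ²_Casting = ((4−2)/6)² = 0.111
te_Location scouting = (1 + 4·2 + 9)/6 = 18/6 = 3; σ²_Location scouting = ((9−1)/6)² = 1.778
te_Set construction = (8 + 4·11 + 14)/6 = 66/6 = 11; σ²_Set construction = ((14−8)/6)² = 1.000
te_Costume fitting = (6 + 4·9 + 18)/6 = 60/6 = 10; σ²_Costume fitting = ((18−6)/6)² = 4.000
te_Principal photography = (2 + 4·4 + 18)/6 = 36/6 = 6; σ²_Principal photography = ((18−2)/6)² = 7.111
te_Pickup shots = (8 + 4·13 + 24)/6 = 84/6 = 14; σ²_Pickup shots = ((24−8)/6)² = 7.111
te_Editing = (1 + 4·2 + 9)/6 = 18/6 = 3; σ²_Editing = ((9−1)/6)² = 1.778
te_Sound mix = (3 + 4·4 + 5)/6 = 24/6 = 4; σ²_Sound mix = ((5−3)/6)² = 0.111

Forward pass:
ES_Casting = 0; EF_Casting = 3
ES_Location scouting = 3; EF_Location scouting = 3+3 = 6
ES_Set construction = 3; EF_Set construction = 3+11 = 14
ES_Costume fitting = 3; EF_Costume fitting = 3+10 = 13
ES_Principal photography = 6; EF_Principal photography = 6+6 = 12
ES_Pickup shots = 14; EF_Pickup shots = 14+14 = 28
ES_Editing = 28; EF_Editing = 28+3 = 31
ES_Sound mix = max(EF_Costume fitting=13, EF_Principal photography=12, EF_Editing=31) = 31; EF_Sound mix = 31+4 = 35
Expected project duration μ = 35 days. Critical path: Casting → Set construction → Pickup shots → Editing → Sound mix.

Variance along critical path = 0.111 + 1.000 + 7.111 + 1.778 + 0.111 = 10.111; σ = √10.111 = 3.180 days.
Z = (32 − 35) / 3.180 = -0.943
P(T ≤ 32) = Φ(-0.943) ≈ 0.173

0.173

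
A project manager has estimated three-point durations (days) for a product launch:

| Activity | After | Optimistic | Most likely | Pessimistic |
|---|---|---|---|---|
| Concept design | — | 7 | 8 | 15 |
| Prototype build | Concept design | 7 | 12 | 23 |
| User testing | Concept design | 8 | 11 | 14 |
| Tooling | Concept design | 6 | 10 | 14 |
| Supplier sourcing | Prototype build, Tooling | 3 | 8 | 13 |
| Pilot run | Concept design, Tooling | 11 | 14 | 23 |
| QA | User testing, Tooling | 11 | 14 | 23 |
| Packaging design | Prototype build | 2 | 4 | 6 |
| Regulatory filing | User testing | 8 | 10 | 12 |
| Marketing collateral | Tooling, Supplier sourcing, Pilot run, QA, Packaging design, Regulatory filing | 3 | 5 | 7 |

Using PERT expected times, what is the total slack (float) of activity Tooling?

te_Concept design = (7 + 4·8 + 15)/6 = 54/6 = 9
te_Prototype build = (7 + 4·12 + 23)/6 = 78/6 = 13
te_User testing = (8 + 4·11 + 14)/6 = 66/6 = 11
te_Tooling = (6 + 4·10 + 14)/6 = 60/6 = 10
te_Supplier sourcing = (3 + 4·8 + 13)/6 = 48/6 = 8
te_Pilot run = (11 + 4·14 + 23)/6 = 90/6 = 15
te_QA = (11 + 4·14 + 23)/6 = 90/6 = 15
te_Packaging design = (2 + 4·4 + 6)/6 = 24/6 = 4
te_Regulatory filing = (8 + 4·10 + 12)/6 = 60/6 = 10
te_Marketing collateral = (3 + 4·5 + 7)/6 = 30/6 = 5

Forward pass:
ES_Concept design = 0; EF_Concept design = 9
ES_Prototype build = 9; EF_Prototype build = 9+13 = 22
ES_User testing = 9; EF_User testing = 9+11 = 20
ES_Tooling = 9; EF_Tooling = 9+10 = 19
ES_Supplier sourcing = max(EF_Prototype build=22, EF_Tooling=19) = 22; EF_Supplier sourcing = 22+8 = 30
ES_Pilot run = max(EF_Concept design=9, EF_Tooling=19) = 19; EF_Pilot run = 19+15 = 34
ES_QA = max(EF_User testing=20, EF_Tooling=19) = 20; EF_QA = 20+15 = 35
ES_Packaging design = 22; EF_Packaging design = 22+4 = 26
ES_Regulatory filing = 20; EF_Regulatory filing = 20+10 = 30
ES_Marketing collateral = max(EF_Tooling=19, EF_Supplier sourcing=30, EF_Pilot run=34, EF_QA=35, EF_Packaging design=26, EF_Regulatory filing=30) = 35; EF_Marketing collateral = 35+5 = 40
Expected project duration μ = 40 days. Critical path: Concept design → User testing → QA → Marketing collateral.

Backward pass:
LF_Marketing collateral = 40; LS_Marketing collateral = 40−5 = 35
LF_Regulatory filing = LS_Marketing collateral = 35; LS_Regulatory filing = 35−10 = 25
LF_Packaging design = LS_Marketing collateral = 35; LS_Packaging design = 35−4 = 31
LF_QA = LS_Marketing collateral = 35; LS_QA = 35−15 = 20
LF_Pilot run = LS_Marketing collateral = 35; LS_Pilot run = 35−15 = 20
LF_Supplier sourcing = LS_Marketing collateral = 35; LS_Supplier sourcing = 35−8 = 27
LF_Tooling = min(LS_Supplier sourcing=27, LS_Pilot run=20, LS_QA=20, LS_Marketing collateral=35) = 20; LS_Tooling = 20−10 = 10
LF_User testing = min(LS_QA=20, LS_Regulatory filing=25) = 20; LS_User testing = 20−11 = 9
LF_Prototype build = min(LS_Supplier sourcing=27, LS_Packaging design=31) = 27; LS_Prototype build = 27−13 = 14
LF_Concept design = min(LS_Prototype build=14, LS_User testing=9, LS_Tooling=10, LS_Pilot run=20) = 9; LS_Concept design = 9−9 = 0
Slack_Tooling = LS_Tooling − ES_Tooling = 10 − 9 = 1

1 days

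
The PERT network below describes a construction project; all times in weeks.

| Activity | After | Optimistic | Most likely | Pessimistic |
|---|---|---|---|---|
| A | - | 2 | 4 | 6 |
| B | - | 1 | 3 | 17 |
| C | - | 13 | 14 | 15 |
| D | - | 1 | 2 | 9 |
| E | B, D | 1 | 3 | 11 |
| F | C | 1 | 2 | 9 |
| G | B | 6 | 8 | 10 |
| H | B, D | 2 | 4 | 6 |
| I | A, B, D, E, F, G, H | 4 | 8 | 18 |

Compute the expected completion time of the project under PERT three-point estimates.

26 weeks

te_A = (2 + 4·4 + 6)/6 = 24/6 = 4
te_B = (1 + 4·3 + 17)/6 = 30/6 = 5
te_C = (13 + 4·14 + 15)/6 = 84/6 = 14
te_D = (1 + 4·2 + 9)/6 = 18/6 = 3
te_E = (1 + 4·3 + 11)/6 = 24/6 = 4
te_F = (1 + 4·2 + 9)/6 = 18/6 = 3
te_G = (6 + 4·8 + 10)/6 = 48/6 = 8
te_H = (2 + 4·4 + 6)/6 = 24/6 = 4
te_I = (4 + 4·8 + 18)/6 = 54/6 = 9

Forward pass:
ES_A = 0; EF_A = 4
ES_B = 0; EF_B = 5
ES_C = 0; EF_C = 14
ES_D = 0; EF_D = 3
ES_E = max(EF_B=5, EF_D=3) = 5; EF_E = 5+4 = 9
ES_F = 14; EF_F = 14+3 = 17
ES_G = 5; EF_G = 5+8 = 13
ES_H = max(EF_B=5, EF_D=3) = 5; EF_H = 5+4 = 9
ES_I = max(EF_A=4, EF_B=5, EF_D=3, EF_E=9, EF_F=17, EF_G=13, EF_H=9) = 17; EF_I = 17+9 = 26
Expected project duration μ = 26 weeks. Critical path: C → F → I.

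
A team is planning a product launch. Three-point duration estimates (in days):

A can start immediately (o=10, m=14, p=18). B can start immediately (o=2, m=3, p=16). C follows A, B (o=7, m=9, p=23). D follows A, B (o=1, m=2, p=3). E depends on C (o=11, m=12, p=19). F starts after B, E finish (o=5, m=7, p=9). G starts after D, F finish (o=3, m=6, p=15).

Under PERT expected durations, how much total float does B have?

te_A = (10 + 4·14 + 18)/6 = 84/6 = 14
te_B = (2 + 4·3 + 16)/6 = 30/6 = 5
te_C = (7 + 4·9 + 23)/6 = 66/6 = 11
te_D = (1 + 4·2 + 3)/6 = 12/6 = 2
te_E = (11 + 4·12 + 19)/6 = 78/6 = 13
te_F = (5 + 4·7 + 9)/6 = 42/6 = 7
te_G = (3 + 4·6 + 15)/6 = 42/6 = 7

Forward pass:
ES_A = 0; EF_A = 14
ES_B = 0; EF_B = 5
ES_C = max(EF_A=14, EF_B=5) = 14; EF_C = 14+11 = 25
ES_D = max(EF_A=14, EF_B=5) = 14; EF_D = 14+2 = 16
ES_E = 25; EF_E = 25+13 = 38
ES_F = max(EF_B=5, EF_E=38) = 38; EF_F = 38+7 = 45
ES_G = max(EF_D=16, EF_F=45) = 45; EF_G = 45+7 = 52
Expected project duration μ = 52 days. Critical path: A → C → E → F → G.

Backward pass:
LF_G = 52; LS_G = 52−7 = 45
LF_F = LS_G = 45; LS_F = 45−7 = 38
LF_E = LS_F = 38; LS_E = 38−13 = 25
LF_D = LS_G = 45; LS_D = 45−2 = 43
LF_C = LS_E = 25; LS_C = 25−11 = 14
LF_B = min(LS_C=14, LS_D=43, LS_F=38) = 14; LS_B = 14−5 = 9
LF_A = min(LS_C=14, LS_D=43) = 14; LS_A = 14−14 = 0
Slack_B = LS_B − ES_B = 9 − 0 = 9

9 days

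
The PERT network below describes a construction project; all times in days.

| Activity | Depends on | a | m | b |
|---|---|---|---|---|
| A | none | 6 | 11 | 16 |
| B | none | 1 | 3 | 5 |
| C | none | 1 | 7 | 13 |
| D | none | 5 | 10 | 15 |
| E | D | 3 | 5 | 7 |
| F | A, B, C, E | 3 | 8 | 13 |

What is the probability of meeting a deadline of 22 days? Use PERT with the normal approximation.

te_A = (6 + 4·11 + 16)/6 = 66/6 = 11; σ²_A = ((16−6)/6)² = 2.778
te_B = (1 + 4·3 + 5)/6 = 18/6 = 3; σ²_B = ((5−1)/6)² = 0.444
te_C = (1 + 4·7 + 13)/6 = 42/6 = 7; σ²_C = ((13−1)/6)² = 4.000
te_D = (5 + 4·10 + 15)/6 = 60/6 = 10; σ²_D = ((15−5)/6)² = 2.778
te_E = (3 + 4·5 + 7)/6 = 30/6 = 5; σ²_E = ((7−3)/6)² = 0.444
te_F = (3 + 4·8 + 13)/6 = 48/6 = 8; σ²_F = ((13−3)/6)² = 2.778

Forward pass:
ES_A = 0; EF_A = 11
ES_B = 0; EF_B = 3
ES_C = 0; EF_C = 7
ES_D = 0; EF_D = 10
ES_E = 10; EF_E = 10+5 = 15
ES_F = max(EF_A=11, EF_B=3, EF_C=7, EF_E=15) = 15; EF_F = 15+8 = 23
Expected project duration μ = 23 days. Critical path: D → E → F.

Variance along critical path = 2.778 + 0.444 + 2.778 = 6.000; σ = √6.000 = 2.449 days.
Z = (22 − 23) / 2.449 = -0.408
P(T ≤ 22) = Φ(-0.408) ≈ 0.342

0.342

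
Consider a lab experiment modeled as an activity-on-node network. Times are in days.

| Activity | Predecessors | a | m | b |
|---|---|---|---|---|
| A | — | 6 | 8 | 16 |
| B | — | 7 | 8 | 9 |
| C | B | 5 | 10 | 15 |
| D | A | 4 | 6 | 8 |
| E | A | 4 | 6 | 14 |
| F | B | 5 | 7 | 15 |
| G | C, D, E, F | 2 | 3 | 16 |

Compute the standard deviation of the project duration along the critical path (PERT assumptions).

2.89 days

te_A = (6 + 4·8 + 16)/6 = 54/6 = 9; σ²_A = ((16−6)/6)² = 2.778
te_B = (7 + 4·8 + 9)/6 = 48/6 = 8; σ²_B = ((9−7)/6)² = 0.111
te_C = (5 + 4·10 + 15)/6 = 60/6 = 10; σ²_C = ((15−5)/6)² = 2.778
te_D = (4 + 4·6 + 8)/6 = 36/6 = 6; σ²_D = ((8−4)/6)² = 0.444
te_E = (4 + 4·6 + 14)/6 = 42/6 = 7; σ²_E = ((14−4)/6)² = 2.778
te_F = (5 + 4·7 + 15)/6 = 48/6 = 8; σ²_F = ((15−5)/6)² = 2.778
te_G = (2 + 4·3 + 16)/6 = 30/6 = 5; σ²_G = ((16−2)/6)² = 5.444

Forward pass:
ES_A = 0; EF_A = 9
ES_B = 0; EF_B = 8
ES_C = 8; EF_C = 8+10 = 18
ES_D = 9; EF_D = 9+6 = 15
ES_E = 9; EF_E = 9+7 = 16
ES_F = 8; EF_F = 8+8 = 16
ES_G = max(EF_C=18, EF_D=15, EF_E=16, EF_F=16) = 18; EF_G = 18+5 = 23
Expected project duration μ = 23 days. Critical path: B → C → G.

Variance along critical path = 0.111 + 2.778 + 5.444 = 8.333
σ = √8.333 = 2.887 days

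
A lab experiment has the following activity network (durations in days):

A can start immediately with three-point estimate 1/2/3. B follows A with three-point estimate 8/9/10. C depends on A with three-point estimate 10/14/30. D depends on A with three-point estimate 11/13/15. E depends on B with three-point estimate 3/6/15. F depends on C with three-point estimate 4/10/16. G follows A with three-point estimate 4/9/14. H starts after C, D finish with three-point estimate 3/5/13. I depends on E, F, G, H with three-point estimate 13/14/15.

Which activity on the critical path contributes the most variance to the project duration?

te_A = (1 + 4·2 + 3)/6 = 12/6 = 2; σ²_A = ((3−1)/6)² = 0.111
te_B = (8 + 4·9 + 10)/6 = 54/6 = 9; σ²_B = ((10−8)/6)² = 0.111
te_C = (10 + 4·14 + 30)/6 = 96/6 = 16; σ²_C = ((30−10)/6)² = 11.111
te_D = (11 + 4·13 + 15)/6 = 78/6 = 13; σ²_D = ((15−11)/6)² = 0.444
te_E = (3 + 4·6 + 15)/6 = 42/6 = 7; σ²_E = ((15−3)/6)² = 4.000
te_F = (4 + 4·10 + 16)/6 = 60/6 = 10; σ²_F = ((16−4)/6)² = 4.000
te_G = (4 + 4·9 + 14)/6 = 54/6 = 9; σ²_G = ((14−4)/6)² = 2.778
te_H = (3 + 4·5 + 13)/6 = 36/6 = 6; σ²_H = ((13−3)/6)² = 2.778
te_I = (13 + 4·14 + 15)/6 = 84/6 = 14; σ²_I = ((15−13)/6)² = 0.111

Forward pass:
ES_A = 0; EF_A = 2
ES_B = 2; EF_B = 2+9 = 11
ES_C = 2; EF_C = 2+16 = 18
ES_D = 2; EF_D = 2+13 = 15
ES_E = 11; EF_E = 11+7 = 18
ES_F = 18; EF_F = 18+10 = 28
ES_G = 2; EF_G = 2+9 = 11
ES_H = max(EF_C=18, EF_D=15) = 18; EF_H = 18+6 = 24
ES_I = max(EF_E=18, EF_F=28, EF_G=11, EF_H=24) = 28; EF_I = 28+14 = 42
Expected project duration μ = 42 days. Critical path: A → C → F → I.

Variances on critical path: σ²_A=0.111, σ²_C=11.111, σ²_F=4.000, σ²_I=0.111.
Largest is σ²_C = 11.111.

C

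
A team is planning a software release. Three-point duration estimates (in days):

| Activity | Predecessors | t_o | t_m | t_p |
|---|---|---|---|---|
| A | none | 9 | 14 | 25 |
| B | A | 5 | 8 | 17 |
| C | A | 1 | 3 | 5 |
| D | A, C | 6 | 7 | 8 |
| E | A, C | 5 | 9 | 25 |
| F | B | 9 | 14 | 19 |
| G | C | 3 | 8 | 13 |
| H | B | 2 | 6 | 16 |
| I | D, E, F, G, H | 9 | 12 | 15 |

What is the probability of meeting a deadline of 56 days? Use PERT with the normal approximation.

te_A = (9 + 4·14 + 25)/6 = 90/6 = 15; σ²_A = ((25−9)/6)² = 7.111
te_B = (5 + 4·8 + 17)/6 = 54/6 = 9; σ²_B = ((17−5)/6)² = 4.000
te_C = (1 + 4·3 + 5)/6 = 18/6 = 3; σ²_C = ((5−1)/6)² = 0.444
te_D = (6 + 4·7 + 8)/6 = 42/6 = 7; σ²_D = ((8−6)/6)² = 0.111
te_E = (5 + 4·9 + 25)/6 = 66/6 = 11; σ²_E = ((25−5)/6)² = 11.111
te_F = (9 + 4·14 + 19)/6 = 84/6 = 14; σ²_F = ((19−9)/6)² = 2.778
te_G = (3 + 4·8 + 13)/6 = 48/6 = 8; σ²_G = ((13−3)/6)² = 2.778
te_H = (2 + 4·6 + 16)/6 = 42/6 = 7; σ²_H = ((16−2)/6)² = 5.444
te_I = (9 + 4·12 + 15)/6 = 72/6 = 12; σ²_I = ((15−9)/6)² = 1.000

Forward pass:
ES_A = 0; EF_A = 15
ES_B = 15; EF_B = 15+9 = 24
ES_C = 15; EF_C = 15+3 = 18
ES_D = max(EF_A=15, EF_C=18) = 18; EF_D = 18+7 = 25
ES_E = max(EF_A=15, EF_C=18) = 18; EF_E = 18+11 = 29
ES_F = 24; EF_F = 24+14 = 38
ES_G = 18; EF_G = 18+8 = 26
ES_H = 24; EF_H = 24+7 = 31
ES_I = max(EF_D=25, EF_E=29, EF_F=38, EF_G=26, EF_H=31) = 38; EF_I = 38+12 = 50
Expected project duration μ = 50 days. Critical path: A → B → F → I.

Variance along critical path = 7.111 + 4.000 + 2.778 + 1.000 = 14.889; σ = √14.889 = 3.859 days.
Z = (56 − 50) / 3.859 = 1.555
P(T ≤ 56) = Φ(1.555) ≈ 0.940

0.940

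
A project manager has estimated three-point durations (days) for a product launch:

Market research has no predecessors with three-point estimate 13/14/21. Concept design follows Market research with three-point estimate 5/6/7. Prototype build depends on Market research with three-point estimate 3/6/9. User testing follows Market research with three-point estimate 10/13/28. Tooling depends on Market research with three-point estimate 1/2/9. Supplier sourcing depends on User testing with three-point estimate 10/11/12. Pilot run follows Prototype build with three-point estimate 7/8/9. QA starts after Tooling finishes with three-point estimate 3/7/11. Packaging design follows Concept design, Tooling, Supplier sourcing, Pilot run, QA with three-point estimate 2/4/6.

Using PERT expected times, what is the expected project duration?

te_Market research = (13 + 4·14 + 21)/6 = 90/6 = 15
te_Concept design = (5 + 4·6 + 7)/6 = 36/6 = 6
te_Prototype build = (3 + 4·6 + 9)/6 = 36/6 = 6
te_User testing = (10 + 4·13 + 28)/6 = 90/6 = 15
te_Tooling = (1 + 4·2 + 9)/6 = 18/6 = 3
te_Supplier sourcing = (10 + 4·11 + 12)/6 = 66/6 = 11
te_Pilot run = (7 + 4·8 + 9)/6 = 48/6 = 8
te_QA = (3 + 4·7 + 11)/6 = 42/6 = 7
te_Packaging design = (2 + 4·4 + 6)/6 = 24/6 = 4

Forward pass:
ES_Market research = 0; EF_Market research = 15
ES_Concept design = 15; EF_Concept design = 15+6 = 21
ES_Prototype build = 15; EF_Prototype build = 15+6 = 21
ES_User testing = 15; EF_User testing = 15+15 = 30
ES_Tooling = 15; EF_Tooling = 15+3 = 18
ES_Supplier sourcing = 30; EF_Supplier sourcing = 30+11 = 41
ES_Pilot run = 21; EF_Pilot run = 21+8 = 29
ES_QA = 18; EF_QA = 18+7 = 25
ES_Packaging design = max(EF_Concept design=21, EF_Tooling=18, EF_Supplier sourcing=41, EF_Pilot run=29, EF_QA=25) = 41; EF_Packaging design = 41+4 = 45
Expected project duration μ = 45 days. Critical path: Market research → User testing → Supplier sourcing → Packaging design.

45 days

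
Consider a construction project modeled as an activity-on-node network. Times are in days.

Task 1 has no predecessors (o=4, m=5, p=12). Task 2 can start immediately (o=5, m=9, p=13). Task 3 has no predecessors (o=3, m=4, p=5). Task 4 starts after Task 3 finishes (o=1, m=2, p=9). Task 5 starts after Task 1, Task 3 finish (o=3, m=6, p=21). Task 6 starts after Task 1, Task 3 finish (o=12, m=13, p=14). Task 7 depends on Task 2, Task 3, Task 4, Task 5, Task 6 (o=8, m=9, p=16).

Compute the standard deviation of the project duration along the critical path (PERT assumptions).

1.91 days

te_Task 1 = (4 + 4·5 + 12)/6 = 36/6 = 6; σ²_Task 1 = ((12−4)/6)² = 1.778
te_Task 2 = (5 + 4·9 + 13)/6 = 54/6 = 9; σ²_Task 2 = ((13−5)/6)² = 1.778
te_Task 3 = (3 + 4·4 + 5)/6 = 24/6 = 4; σ²_Task 3 = ((5−3)/6)² = 0.111
te_Task 4 = (1 + 4·2 + 9)/6 = 18/6 = 3; σ²_Task 4 = ((9−1)/6)² = 1.778
te_Task 5 = (3 + 4·6 + 21)/6 = 48/6 = 8; σ²_Task 5 = ((21−3)/6)² = 9.000
te_Task 6 = (12 + 4·13 + 14)/6 = 78/6 = 13; σ²_Task 6 = ((14−12)/6)² = 0.111
te_Task 7 = (8 + 4·9 + 16)/6 = 60/6 = 10; σ²_Task 7 = ((16−8)/6)² = 1.778

Forward pass:
ES_Task 1 = 0; EF_Task 1 = 6
ES_Task 2 = 0; EF_Task 2 = 9
ES_Task 3 = 0; EF_Task 3 = 4
ES_Task 4 = 4; EF_Task 4 = 4+3 = 7
ES_Task 5 = max(EF_Task 1=6, EF_Task 3=4) = 6; EF_Task 5 = 6+8 = 14
ES_Task 6 = max(EF_Task 1=6, EF_Task 3=4) = 6; EF_Task 6 = 6+13 = 19
ES_Task 7 = max(EF_Task 2=9, EF_Task 3=4, EF_Task 4=7, EF_Task 5=14, EF_Task 6=19) = 19; EF_Task 7 = 19+10 = 29
Expected project duration μ = 29 days. Critical path: Task 1 → Task 6 → Task 7.

Variance along critical path = 1.778 + 0.111 + 1.778 = 3.667
σ = √3.667 = 1.915 days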